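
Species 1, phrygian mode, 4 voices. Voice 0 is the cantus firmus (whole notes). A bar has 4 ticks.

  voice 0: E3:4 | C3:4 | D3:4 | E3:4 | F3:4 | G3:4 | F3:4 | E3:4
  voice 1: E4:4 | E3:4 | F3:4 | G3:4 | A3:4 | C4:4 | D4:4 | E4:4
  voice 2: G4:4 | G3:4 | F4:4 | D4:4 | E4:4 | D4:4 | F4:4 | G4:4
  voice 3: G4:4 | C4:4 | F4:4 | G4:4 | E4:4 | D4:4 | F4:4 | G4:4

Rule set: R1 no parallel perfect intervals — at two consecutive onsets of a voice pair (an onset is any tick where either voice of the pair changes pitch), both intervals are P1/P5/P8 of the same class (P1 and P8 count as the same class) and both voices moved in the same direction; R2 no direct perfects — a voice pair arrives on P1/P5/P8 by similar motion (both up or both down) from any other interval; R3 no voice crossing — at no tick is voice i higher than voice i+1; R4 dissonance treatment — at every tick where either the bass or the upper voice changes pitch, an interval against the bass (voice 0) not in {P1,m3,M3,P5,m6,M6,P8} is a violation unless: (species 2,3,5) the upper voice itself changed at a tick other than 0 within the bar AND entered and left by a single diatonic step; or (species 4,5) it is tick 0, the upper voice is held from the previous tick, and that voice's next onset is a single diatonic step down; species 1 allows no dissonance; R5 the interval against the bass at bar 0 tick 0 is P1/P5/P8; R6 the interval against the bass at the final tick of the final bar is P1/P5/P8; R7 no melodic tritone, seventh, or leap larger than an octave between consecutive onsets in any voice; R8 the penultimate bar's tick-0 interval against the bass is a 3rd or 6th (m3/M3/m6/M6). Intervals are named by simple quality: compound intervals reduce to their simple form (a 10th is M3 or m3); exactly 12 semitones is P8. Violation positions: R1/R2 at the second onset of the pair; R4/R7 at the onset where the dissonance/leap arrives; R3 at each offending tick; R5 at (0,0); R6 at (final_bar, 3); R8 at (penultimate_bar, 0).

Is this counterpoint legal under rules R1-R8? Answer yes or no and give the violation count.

No (21 violations)

bar 0: v0=E3 v1=E4 v2=G4 v3=G4 (m3)
bar 1: v0=C3 v1=E3 v2=G3 v3=C4 (P8)
bar 2: v0=D3 v1=F3 v2=F4 v3=F4 (m3)
bar 3: v0=E3 v1=G3 v2=D4 v3=G4 (m3)
bar 4: v0=F3 v1=A3 v2=E4 v3=E4 (M7)
bar 5: v0=G3 v1=C4 v2=D4 v3=D4 (P5)
bar 6: v0=F3 v1=D4 v2=F4 v3=F4 (P8)
bar 7: v0=E3 v1=E4 v2=G4 v3=G4 (m3)
  R5 @ bar0.0: opens on m3
  R5 @ bar0.0: opens on m3
  R2 @ bar1.0: E3/G4 m3 -> C3/G3 P5 similar
  R2 @ bar1.0: E3/G4 m3 -> C3/C4 P8 similar
  R2 @ bar2.0: E3/G3 m3 -> F3/F4 P8 similar
  R2 @ bar2.0: E3/C4 m6 -> F3/F4 P8 similar
  R2 @ bar2.0: G3/C4 P4 -> F4/F4 P1 similar
  R7 @ bar2.0: G3->F4 leap 10st
  R1 @ bar3.0: F3/F4 P8 -> G3/G4 P8 similar
  R4 @ bar3.0: E3/D4 m7 untreated
  R1 @ bar4.0: G3/D4 P5 -> A3/E4 P5 similar
  R4 @ bar4.0: F3/E4 M7 untreated
  R4 @ bar4.0: F3/E4 M7 untreated
  R1 @ bar5.0: E4/E4 P1 -> D4/D4 P1 similar
  R4 @ bar5.0: G3/C4 P4 untreated
  R1 @ bar6.0: D4/D4 P1 -> F4/F4 P1 similar
  R8 @ bar6.0: penult P8 not 3rd/6th
  R8 @ bar6.0: penult P8 not 3rd/6th
  R1 @ bar7.0: F4/F4 P1 -> G4/G4 P1 similar
  R6 @ bar7.3: closes on m3
  R6 @ bar7.3: closes on m3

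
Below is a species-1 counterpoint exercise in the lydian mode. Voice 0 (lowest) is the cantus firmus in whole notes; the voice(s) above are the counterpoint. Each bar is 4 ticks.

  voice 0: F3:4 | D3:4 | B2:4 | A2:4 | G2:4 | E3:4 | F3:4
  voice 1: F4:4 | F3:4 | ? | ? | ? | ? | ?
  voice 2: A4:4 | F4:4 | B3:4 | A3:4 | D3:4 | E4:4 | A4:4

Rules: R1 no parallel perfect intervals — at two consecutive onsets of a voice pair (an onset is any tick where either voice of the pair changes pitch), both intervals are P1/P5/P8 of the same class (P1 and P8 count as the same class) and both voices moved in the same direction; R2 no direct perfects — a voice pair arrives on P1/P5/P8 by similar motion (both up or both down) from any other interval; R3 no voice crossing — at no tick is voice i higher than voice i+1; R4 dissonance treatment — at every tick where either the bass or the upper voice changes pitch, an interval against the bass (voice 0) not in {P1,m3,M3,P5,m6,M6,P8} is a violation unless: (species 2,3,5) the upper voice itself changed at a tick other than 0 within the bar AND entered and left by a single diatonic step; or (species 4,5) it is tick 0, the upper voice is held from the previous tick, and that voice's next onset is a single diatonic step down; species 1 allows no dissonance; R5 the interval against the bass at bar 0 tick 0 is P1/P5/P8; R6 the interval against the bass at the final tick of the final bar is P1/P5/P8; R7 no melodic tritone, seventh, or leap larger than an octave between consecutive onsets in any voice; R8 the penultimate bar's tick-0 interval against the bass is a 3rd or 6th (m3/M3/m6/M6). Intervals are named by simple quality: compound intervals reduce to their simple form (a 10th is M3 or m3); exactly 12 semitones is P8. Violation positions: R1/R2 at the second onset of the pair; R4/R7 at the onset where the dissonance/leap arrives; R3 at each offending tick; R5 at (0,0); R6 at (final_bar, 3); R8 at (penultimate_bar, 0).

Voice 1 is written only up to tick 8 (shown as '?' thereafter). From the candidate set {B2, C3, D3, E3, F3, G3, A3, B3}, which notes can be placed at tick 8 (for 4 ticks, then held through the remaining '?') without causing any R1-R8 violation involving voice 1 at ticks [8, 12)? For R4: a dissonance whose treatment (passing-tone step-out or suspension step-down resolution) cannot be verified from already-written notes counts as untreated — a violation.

B2: violates R1,R2,R7
C3: violates R4
D3: legal
E3: violates R2,R4
F3: violates R4
G3: legal
A3: violates R4
B3: violates R7

{D3, G3}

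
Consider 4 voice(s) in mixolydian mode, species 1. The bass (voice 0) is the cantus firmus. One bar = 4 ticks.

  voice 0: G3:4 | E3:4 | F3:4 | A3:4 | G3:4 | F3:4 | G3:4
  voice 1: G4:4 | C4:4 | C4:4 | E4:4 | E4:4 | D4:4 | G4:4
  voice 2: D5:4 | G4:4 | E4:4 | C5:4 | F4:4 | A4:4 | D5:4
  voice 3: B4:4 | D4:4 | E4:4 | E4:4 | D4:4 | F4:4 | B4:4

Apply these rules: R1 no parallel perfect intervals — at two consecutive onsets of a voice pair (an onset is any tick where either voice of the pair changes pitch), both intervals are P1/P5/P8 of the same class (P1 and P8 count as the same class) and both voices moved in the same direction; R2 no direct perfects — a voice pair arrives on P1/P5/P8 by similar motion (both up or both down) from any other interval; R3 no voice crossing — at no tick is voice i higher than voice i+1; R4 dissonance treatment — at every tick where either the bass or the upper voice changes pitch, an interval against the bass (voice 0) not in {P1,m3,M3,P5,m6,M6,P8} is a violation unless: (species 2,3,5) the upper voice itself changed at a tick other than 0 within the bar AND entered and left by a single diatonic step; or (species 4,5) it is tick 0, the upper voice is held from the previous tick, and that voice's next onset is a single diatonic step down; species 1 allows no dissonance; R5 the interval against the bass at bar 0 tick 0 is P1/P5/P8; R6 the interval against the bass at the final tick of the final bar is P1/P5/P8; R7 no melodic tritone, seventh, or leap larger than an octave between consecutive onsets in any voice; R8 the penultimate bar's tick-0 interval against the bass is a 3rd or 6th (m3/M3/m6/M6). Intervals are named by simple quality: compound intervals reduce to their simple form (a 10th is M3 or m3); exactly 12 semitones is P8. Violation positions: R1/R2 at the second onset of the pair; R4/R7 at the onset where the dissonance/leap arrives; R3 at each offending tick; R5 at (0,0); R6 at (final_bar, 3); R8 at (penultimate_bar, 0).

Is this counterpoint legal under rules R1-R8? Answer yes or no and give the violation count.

No (38 violations)

bar 0: v0=G3 v1=G4 v2=D5 v3=B4 (M3)
bar 1: v0=E3 v1=C4 v2=G4 v3=D4 (m7)
bar 2: v0=F3 v1=C4 v2=E4 v3=E4 (M7)
bar 3: v0=A3 v1=E4 v2=C5 v3=E4 (P5)
bar 4: v0=G3 v1=E4 v2=F4 v3=D4 (P5)
bar 5: v0=F3 v1=D4 v2=A4 v3=F4 (P8)
bar 6: v0=G3 v1=G4 v2=D5 v3=B4 (M3)
  R3 @ bar0.0: D5 above B4
  R5 @ bar0.0: opens on M3
  R3 @ bar0.1: D5 above B4
  R3 @ bar0.2: D5 above B4
  R3 @ bar0.3: D5 above B4
  R1 @ bar1.0: G4/D5 P5 -> C4/G4 P5 similar
  R3 @ bar1.0: G4 above D4
  R4 @ bar1.0: E3/D4 m7 untreated
  R3 @ bar1.1: G4 above D4
  R3 @ bar1.2: G4 above D4
  R3 @ bar1.3: G4 above D4
  R4 @ bar2.0: F3/E4 M7 untreated
  R4 @ bar2.0: F3/E4 M7 untreated
  R1 @ bar3.0: F3/C4 P5 -> A3/E4 P5 similar
  R3 @ bar3.0: C5 above E4
  R3 @ bar3.1: C5 above E4
  R3 @ bar3.2: C5 above E4
  R3 @ bar3.3: C5 above E4
  R1 @ bar4.0: A3/E4 P5 -> G3/D4 P5 similar
  R3 @ bar4.0: F4 above D4
  R4 @ bar4.0: G3/F4 m7 untreated
  R3 @ bar4.1: F4 above D4
  R3 @ bar4.2: F4 above D4
  R3 @ bar4.3: F4 above D4
  R3 @ bar5.0: A4 above F4
  R8 @ bar5.0: penult P8 not 3rd/6th
  R3 @ bar5.1: A4 above F4
  R3 @ bar5.2: A4 above F4
  R3 @ bar5.3: A4 above F4
  R1 @ bar6.0: D4/A4 P5 -> G4/D5 P5 similar
  R2 @ bar6.0: F3/D4 M6 -> G3/G4 P8 similar
  R2 @ bar6.0: F3/A4 M3 -> G3/D5 P5 similar
  R3 @ bar6.0: D5 above B4
  R7 @ bar6.0: F4->B4 leap 6st
  R3 @ bar6.1: D5 above B4
  R3 @ bar6.2: D5 above B4
  R3 @ bar6.3: D5 above B4
  R6 @ bar6.3: closes on M3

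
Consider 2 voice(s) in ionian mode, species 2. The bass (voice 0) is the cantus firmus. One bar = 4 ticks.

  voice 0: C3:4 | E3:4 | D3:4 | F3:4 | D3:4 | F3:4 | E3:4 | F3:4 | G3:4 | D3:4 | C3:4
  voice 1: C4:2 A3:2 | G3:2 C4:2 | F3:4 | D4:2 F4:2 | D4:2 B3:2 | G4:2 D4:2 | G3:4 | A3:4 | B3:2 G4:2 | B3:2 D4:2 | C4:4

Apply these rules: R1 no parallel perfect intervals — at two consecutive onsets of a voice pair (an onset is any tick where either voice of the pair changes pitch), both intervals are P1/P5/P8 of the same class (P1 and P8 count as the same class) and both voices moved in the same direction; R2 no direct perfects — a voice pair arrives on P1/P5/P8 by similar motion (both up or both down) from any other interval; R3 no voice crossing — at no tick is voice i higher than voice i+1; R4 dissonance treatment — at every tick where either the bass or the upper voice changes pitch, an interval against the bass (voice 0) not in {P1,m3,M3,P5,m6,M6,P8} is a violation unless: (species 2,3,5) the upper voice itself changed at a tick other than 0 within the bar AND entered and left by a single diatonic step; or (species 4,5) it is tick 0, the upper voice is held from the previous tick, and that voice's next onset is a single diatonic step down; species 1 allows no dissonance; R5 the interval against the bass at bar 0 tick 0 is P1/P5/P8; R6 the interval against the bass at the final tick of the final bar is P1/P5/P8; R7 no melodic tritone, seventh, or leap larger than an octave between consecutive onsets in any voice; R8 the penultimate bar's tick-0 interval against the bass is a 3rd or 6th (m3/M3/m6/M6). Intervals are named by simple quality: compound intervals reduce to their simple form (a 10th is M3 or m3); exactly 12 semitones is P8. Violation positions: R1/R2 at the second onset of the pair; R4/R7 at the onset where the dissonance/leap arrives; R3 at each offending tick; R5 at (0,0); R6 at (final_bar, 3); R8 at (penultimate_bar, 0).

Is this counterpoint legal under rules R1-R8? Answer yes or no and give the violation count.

No (3 violations)

bar 0: v0=C3 v1=C4 (P8)
bar 1: v0=E3 v1=G3 (m3)
bar 2: v0=D3 v1=F3 (m3)
bar 3: v0=F3 v1=D4 (M6)
bar 4: v0=D3 v1=D4 (P8)
bar 5: v0=F3 v1=G4 (M2)
bar 6: v0=E3 v1=G3 (m3)
bar 7: v0=F3 v1=A3 (M3)
bar 8: v0=G3 v1=B3 (M3)
bar 9: v0=D3 v1=B3 (M6)
bar 10: v0=C3 v1=C4 (P8)
  R1 @ bar4.0: F3/F4 P8 -> D3/D4 P8 similar
  R4 @ bar5.0: F3/G4 M2 untreated
  R1 @ bar10.0: D3/D4 P8 -> C3/C4 P8 similar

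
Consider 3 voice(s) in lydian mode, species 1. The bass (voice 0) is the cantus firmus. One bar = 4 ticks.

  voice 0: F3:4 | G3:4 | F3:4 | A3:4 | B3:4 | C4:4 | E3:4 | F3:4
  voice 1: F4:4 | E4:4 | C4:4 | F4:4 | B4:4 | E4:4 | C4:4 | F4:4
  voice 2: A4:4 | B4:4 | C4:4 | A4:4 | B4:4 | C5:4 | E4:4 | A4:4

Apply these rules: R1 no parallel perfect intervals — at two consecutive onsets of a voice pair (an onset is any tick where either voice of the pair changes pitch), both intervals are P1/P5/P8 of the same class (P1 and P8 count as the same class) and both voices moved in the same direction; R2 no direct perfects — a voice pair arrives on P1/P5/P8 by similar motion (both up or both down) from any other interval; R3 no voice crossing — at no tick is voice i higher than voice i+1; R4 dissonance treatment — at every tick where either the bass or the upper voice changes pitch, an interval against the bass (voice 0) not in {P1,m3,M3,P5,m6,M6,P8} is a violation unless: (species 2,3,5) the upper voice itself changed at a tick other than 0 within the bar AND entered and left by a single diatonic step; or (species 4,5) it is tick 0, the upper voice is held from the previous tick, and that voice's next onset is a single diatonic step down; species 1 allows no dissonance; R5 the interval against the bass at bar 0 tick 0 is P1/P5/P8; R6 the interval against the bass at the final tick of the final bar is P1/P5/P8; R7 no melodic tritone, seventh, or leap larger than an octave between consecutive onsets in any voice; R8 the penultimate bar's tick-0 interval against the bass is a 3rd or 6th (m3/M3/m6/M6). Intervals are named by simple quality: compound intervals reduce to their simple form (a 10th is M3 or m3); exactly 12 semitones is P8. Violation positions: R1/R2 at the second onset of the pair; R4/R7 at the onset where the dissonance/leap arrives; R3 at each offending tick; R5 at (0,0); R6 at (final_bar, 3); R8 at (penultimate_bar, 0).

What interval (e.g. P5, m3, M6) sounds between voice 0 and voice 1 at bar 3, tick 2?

m6

voice 0=A3 voice 1=F4 -> m6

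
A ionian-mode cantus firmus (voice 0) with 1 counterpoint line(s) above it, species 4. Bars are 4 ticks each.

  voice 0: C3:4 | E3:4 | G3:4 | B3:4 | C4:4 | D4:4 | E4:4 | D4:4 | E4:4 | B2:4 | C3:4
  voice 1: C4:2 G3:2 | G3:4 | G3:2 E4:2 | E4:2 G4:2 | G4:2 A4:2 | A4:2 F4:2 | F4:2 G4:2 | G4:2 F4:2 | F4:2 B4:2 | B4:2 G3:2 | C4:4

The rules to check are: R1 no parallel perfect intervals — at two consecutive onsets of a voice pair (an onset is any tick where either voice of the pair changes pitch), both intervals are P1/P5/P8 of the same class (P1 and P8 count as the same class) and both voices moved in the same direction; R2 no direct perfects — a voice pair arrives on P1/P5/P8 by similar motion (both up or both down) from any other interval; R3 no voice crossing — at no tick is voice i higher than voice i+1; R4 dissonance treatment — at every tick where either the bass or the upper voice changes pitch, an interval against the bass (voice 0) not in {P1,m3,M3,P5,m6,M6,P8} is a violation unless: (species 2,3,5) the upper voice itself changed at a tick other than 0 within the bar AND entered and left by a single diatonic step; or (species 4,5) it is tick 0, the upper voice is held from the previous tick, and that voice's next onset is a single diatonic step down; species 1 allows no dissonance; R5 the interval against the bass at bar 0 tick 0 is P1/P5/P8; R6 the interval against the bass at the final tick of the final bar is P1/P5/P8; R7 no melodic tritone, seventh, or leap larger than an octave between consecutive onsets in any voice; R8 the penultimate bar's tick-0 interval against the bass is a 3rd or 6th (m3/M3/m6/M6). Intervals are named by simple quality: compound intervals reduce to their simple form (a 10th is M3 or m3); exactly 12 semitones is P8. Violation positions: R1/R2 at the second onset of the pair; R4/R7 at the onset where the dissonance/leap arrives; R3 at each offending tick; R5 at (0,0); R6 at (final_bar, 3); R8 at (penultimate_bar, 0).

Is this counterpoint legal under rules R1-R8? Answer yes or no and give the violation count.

No (8 violations)

bar 0: v0=C3 v1=C4 (P8)
bar 1: v0=E3 v1=G3 (m3)
bar 2: v0=G3 v1=G3 (P1)
bar 3: v0=B3 v1=E4 (P4)
bar 4: v0=C4 v1=G4 (P5)
bar 5: v0=D4 v1=A4 (P5)
bar 6: v0=E4 v1=F4 (m2)
bar 7: v0=D4 v1=G4 (P4)
bar 8: v0=E4 v1=F4 (m2)
bar 9: v0=B2 v1=B4 (P1)
bar 10: v0=C3 v1=C4 (P8)
  R4 @ bar3.0: B3/E4 P4 untreated
  R4 @ bar6.0: E4/F4 m2 untreated
  R4 @ bar8.0: E4/F4 m2 untreated
  R7 @ bar8.2: F4->B4 leap 6st
  R7 @ bar9.0: E4->B2 leap 17st
  R8 @ bar9.0: penult P1 not 3rd/6th
  R7 @ bar9.2: B4->G3 leap 16st
  R2 @ bar10.0: B2/G3 m6 -> C3/C4 P8 similar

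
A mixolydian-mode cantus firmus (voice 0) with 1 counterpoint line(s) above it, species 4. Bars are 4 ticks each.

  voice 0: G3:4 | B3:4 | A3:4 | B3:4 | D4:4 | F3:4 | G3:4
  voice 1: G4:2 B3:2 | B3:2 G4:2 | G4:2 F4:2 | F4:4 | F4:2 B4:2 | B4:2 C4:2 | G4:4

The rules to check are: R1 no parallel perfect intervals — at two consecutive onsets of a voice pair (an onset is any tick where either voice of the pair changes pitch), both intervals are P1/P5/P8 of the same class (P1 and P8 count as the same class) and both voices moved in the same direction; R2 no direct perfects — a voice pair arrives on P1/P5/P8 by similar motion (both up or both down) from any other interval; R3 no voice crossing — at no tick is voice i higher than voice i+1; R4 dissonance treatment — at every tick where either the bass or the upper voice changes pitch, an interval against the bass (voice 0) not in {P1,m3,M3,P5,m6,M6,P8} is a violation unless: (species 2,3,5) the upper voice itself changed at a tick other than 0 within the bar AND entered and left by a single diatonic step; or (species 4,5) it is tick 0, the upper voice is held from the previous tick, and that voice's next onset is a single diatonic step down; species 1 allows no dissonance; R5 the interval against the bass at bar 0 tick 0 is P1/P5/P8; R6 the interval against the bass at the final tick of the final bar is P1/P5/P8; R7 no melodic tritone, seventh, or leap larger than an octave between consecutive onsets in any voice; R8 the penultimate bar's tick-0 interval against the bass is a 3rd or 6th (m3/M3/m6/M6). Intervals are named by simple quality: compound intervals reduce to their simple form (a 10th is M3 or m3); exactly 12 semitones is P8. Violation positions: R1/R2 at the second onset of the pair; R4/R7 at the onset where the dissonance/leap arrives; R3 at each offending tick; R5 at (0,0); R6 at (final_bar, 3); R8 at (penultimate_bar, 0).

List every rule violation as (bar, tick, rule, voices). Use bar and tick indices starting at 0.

(3, 0, R4, (0, 1))
(4, 2, R7, (1,))
(5, 0, R4, (0, 1))
(5, 0, R8, (0, 1))
(5, 2, R7, (1,))
(6, 0, R2, (0, 1))

bar 0: v0=G3 v1=G4 downbeat P8
bar 1: v0=B3 v1=B3 downbeat P1
bar 2: v0=A3 v1=G4 downbeat m7
bar 3: v0=B3 v1=F4 downbeat TT
bar 4: v0=D4 v1=F4 downbeat m3
bar 5: v0=F3 v1=B4 downbeat TT
bar 6: v0=G3 v1=G4 downbeat P8
  -> R4 @ bar 3 tick 0 v(0, 1): B3/F4 TT untreated
  -> R7 @ bar 4 tick 2 v(1,): F4->B4 leap 6st
  -> R4 @ bar 5 tick 0 v(0, 1): F3/B4 TT untreated
  -> R8 @ bar 5 tick 0 v(0, 1): penult TT not 3rd/6th
  -> R7 @ bar 5 tick 2 v(1,): B4->C4 leap 11st
  -> R2 @ bar 6 tick 0 v(0, 1): F3/C4 P5 -> G3/G4 P8 similar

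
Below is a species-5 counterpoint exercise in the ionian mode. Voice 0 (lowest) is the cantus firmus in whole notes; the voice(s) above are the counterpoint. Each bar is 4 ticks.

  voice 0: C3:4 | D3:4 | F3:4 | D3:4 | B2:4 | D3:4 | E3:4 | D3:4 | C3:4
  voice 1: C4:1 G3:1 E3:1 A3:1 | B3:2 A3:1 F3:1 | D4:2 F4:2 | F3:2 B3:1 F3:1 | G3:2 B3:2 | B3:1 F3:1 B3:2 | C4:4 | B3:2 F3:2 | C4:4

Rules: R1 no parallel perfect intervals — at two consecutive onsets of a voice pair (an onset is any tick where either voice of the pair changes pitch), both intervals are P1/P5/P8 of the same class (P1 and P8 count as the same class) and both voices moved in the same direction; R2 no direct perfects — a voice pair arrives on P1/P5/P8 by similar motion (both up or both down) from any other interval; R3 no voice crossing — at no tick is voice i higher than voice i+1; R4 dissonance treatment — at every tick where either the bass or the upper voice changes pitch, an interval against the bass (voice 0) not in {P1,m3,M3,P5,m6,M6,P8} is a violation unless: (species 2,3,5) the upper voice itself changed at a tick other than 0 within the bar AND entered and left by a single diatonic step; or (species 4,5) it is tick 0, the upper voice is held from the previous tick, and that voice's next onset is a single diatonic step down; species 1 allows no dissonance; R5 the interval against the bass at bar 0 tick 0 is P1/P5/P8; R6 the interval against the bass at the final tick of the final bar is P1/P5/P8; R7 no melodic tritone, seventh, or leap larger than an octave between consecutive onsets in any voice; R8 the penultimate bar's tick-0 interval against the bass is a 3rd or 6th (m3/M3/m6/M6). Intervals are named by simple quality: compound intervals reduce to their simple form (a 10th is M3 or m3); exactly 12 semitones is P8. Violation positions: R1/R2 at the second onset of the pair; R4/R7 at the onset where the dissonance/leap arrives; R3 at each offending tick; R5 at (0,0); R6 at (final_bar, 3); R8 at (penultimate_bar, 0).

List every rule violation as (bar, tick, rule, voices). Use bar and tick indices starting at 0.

bar 0: v0=C3 v1=C4 downbeat P8
bar 1: v0=D3 v1=B3 downbeat M6
bar 2: v0=F3 v1=D4 downbeat M6
bar 3: v0=D3 v1=F3 downbeat m3
bar 4: v0=B2 v1=G3 downbeat m6
bar 5: v0=D3 v1=B3 downbeat M6
bar 6: v0=E3 v1=C4 downbeat m6
bar 7: v0=D3 v1=B3 downbeat M6
bar 8: v0=C3 v1=C4 downbeat P8
  -> R7 @ bar 3 tick 2 v(1,): F3->B3 leap 6st
  -> R7 @ bar 3 tick 3 v(1,): B3->F3 leap 6st
  -> R7 @ bar 5 tick 1 v(1,): B3->F3 leap 6st
  -> R7 @ bar 5 tick 2 v(1,): F3->B3 leap 6st
  -> R7 @ bar 7 tick 2 v(1,): B3->F3 leap 6st

(3, 2, R7, (1,))
(3, 3, R7, (1,))
(5, 1, R7, (1,))
(5, 2, R7, (1,))
(7, 2, R7, (1,))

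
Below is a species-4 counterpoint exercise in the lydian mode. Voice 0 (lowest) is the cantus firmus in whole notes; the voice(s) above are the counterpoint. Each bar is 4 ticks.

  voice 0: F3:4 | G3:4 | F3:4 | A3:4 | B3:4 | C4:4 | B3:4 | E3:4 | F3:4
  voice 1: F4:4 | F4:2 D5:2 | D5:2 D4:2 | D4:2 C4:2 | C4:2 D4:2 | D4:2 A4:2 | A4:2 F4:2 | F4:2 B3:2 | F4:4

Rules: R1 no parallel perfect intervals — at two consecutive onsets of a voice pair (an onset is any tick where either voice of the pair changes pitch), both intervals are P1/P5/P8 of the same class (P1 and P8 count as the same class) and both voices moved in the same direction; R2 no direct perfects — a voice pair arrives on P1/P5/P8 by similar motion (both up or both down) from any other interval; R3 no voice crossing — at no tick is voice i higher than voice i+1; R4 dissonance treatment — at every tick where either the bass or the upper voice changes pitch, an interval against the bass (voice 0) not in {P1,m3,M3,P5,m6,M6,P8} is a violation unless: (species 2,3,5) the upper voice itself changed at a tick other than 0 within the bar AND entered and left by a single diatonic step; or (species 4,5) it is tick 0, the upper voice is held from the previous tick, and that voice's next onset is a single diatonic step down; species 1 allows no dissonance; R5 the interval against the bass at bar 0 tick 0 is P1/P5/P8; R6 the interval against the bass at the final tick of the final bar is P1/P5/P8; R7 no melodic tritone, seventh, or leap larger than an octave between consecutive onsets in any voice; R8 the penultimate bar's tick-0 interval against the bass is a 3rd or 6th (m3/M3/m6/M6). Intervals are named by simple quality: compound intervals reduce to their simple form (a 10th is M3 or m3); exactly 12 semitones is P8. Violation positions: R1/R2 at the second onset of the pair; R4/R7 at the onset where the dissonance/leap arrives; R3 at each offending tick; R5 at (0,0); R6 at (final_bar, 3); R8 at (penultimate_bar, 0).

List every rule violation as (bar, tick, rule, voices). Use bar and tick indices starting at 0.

bar 0: v0=F3 v1=F4 downbeat P8
bar 1: v0=G3 v1=F4 downbeat m7
bar 2: v0=F3 v1=D5 downbeat M6
bar 3: v0=A3 v1=D4 downbeat P4
bar 4: v0=B3 v1=C4 downbeat m2
bar 5: v0=C4 v1=D4 downbeat M2
bar 6: v0=B3 v1=A4 downbeat m7
bar 7: v0=E3 v1=F4 downbeat m2
bar 8: v0=F3 v1=F4 downbeat P8
  -> R4 @ bar 1 tick 0 v(0, 1): G3/F4 m7 untreated
  -> R4 @ bar 4 tick 0 v(0, 1): B3/C4 m2 untreated
  -> R4 @ bar 5 tick 0 v(0, 1): C4/D4 M2 untreated
  -> R4 @ bar 6 tick 0 v(0, 1): B3/A4 m7 untreated
  -> R4 @ bar 6 tick 2 v(0, 1): B3/F4 TT untreated
  -> R4 @ bar 7 tick 0 v(0, 1): E3/F4 m2 untreated
  -> R8 @ bar 7 tick 0 v(0, 1): penult m2 not 3rd/6th
  -> R7 @ bar 7 tick 2 v(1,): F4->B3 leap 6st
  -> R2 @ bar 8 tick 0 v(0, 1): E3/B3 P5 -> F3/F4 P8 similar
  -> R7 @ bar 8 tick 0 v(1,): B3->F4 leap 6st

(1, 0, R4, (0, 1))
(4, 0, R4, (0, 1))
(5, 0, R4, (0, 1))
(6, 0, R4, (0, 1))
(6, 2, R4, (0, 1))
(7, 0, R4, (0, 1))
(7, 0, R8, (0, 1))
(7, 2, R7, (1,))
(8, 0, R2, (0, 1))
(8, 0, R7, (1,))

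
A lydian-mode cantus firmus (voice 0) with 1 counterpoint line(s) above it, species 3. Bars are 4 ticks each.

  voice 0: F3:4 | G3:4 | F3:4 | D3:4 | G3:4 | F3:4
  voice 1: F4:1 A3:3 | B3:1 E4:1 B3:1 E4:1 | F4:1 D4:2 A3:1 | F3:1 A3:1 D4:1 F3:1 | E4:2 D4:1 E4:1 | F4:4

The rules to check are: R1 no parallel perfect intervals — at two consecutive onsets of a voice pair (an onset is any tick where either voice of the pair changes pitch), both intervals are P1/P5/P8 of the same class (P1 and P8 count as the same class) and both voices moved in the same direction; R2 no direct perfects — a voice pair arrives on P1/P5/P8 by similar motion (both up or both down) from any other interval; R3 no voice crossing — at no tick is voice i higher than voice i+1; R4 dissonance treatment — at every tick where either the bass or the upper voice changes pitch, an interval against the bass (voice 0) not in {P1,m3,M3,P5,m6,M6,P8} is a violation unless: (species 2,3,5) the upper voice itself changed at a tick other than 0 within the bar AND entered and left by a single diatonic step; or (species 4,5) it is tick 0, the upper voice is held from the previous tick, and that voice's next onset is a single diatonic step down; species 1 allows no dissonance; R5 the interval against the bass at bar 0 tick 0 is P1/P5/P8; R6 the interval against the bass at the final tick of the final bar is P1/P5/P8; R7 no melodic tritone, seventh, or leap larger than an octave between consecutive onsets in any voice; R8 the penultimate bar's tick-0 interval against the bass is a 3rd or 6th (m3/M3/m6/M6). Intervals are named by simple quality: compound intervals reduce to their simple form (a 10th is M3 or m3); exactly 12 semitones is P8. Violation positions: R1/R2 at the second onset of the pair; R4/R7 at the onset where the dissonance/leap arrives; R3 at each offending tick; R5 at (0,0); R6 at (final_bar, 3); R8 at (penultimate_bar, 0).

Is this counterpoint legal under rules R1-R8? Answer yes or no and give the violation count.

bar 0: v0=F3 v1=F4 (P8)
bar 1: v0=G3 v1=B3 (M3)
bar 2: v0=F3 v1=F4 (P8)
bar 3: v0=D3 v1=F3 (m3)
bar 4: v0=G3 v1=E4 (M6)
bar 5: v0=F3 v1=F4 (P8)
  R7 @ bar4.0: F3->E4 leap 11st

No (1 violations)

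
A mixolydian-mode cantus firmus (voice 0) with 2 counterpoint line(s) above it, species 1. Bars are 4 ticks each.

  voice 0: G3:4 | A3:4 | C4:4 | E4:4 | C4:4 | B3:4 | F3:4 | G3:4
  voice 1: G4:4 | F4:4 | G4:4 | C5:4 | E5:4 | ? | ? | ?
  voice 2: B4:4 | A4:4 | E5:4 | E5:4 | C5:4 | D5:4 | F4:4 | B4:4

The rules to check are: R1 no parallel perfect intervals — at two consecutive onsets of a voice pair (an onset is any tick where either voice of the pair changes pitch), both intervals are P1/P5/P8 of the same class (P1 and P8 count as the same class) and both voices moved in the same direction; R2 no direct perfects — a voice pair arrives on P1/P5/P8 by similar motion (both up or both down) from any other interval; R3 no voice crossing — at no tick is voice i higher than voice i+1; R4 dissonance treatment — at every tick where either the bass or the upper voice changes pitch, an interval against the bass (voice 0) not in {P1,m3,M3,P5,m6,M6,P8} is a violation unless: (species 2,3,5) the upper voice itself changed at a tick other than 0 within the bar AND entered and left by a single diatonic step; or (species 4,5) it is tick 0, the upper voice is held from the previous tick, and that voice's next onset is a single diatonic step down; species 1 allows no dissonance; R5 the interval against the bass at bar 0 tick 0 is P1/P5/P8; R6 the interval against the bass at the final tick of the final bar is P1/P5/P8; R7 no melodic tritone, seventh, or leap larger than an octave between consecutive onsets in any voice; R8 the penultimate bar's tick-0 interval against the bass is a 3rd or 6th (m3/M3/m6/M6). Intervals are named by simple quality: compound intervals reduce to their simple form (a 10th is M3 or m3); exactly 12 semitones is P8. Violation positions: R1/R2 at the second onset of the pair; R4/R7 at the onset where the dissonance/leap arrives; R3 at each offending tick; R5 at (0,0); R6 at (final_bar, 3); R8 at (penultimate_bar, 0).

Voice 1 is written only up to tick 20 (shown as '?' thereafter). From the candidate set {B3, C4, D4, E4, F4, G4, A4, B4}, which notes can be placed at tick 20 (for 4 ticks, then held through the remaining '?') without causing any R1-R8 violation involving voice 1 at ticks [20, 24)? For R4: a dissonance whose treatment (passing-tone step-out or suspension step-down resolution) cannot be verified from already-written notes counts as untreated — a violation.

{G4}

B3: violates R2,R7
C4: violates R4,R7
D4: violates R7
E4: violates R4
F4: violates R4,R7
G4: legal
A4: violates R4
B4: violates R2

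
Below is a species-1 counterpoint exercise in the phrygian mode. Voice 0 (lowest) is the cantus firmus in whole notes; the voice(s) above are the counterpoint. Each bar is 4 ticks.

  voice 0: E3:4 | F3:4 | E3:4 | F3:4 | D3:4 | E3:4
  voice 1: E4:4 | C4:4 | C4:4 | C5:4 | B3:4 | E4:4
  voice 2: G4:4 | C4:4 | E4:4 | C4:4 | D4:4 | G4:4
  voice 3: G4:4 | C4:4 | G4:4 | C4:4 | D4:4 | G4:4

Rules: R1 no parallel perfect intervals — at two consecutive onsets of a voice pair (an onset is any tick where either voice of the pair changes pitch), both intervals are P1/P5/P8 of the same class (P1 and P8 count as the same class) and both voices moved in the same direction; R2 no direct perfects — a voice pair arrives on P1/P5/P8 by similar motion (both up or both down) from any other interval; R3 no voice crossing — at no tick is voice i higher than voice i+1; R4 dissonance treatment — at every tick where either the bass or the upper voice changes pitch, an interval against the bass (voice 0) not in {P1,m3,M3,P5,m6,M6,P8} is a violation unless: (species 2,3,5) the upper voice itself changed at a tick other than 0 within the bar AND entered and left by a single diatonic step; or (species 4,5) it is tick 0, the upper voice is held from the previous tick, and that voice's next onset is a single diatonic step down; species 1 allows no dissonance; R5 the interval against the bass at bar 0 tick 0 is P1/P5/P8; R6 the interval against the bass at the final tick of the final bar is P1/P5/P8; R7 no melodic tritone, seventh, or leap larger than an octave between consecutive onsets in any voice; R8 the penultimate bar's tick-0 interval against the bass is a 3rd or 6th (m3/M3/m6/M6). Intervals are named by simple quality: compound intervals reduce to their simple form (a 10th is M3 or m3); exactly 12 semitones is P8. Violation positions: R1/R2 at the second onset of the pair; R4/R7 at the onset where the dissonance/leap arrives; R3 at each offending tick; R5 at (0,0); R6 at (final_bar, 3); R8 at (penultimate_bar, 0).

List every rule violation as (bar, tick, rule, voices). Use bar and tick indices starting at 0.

(0, 0, R5, (0, 2))
(0, 0, R5, (0, 3))
(1, 0, R1, (2, 3))
(1, 0, R2, (1, 2))
(1, 0, R2, (1, 3))
(3, 0, R2, (0, 1))
(3, 0, R2, (2, 3))
(3, 0, R3, (1, 2))
(3, 1, R3, (1, 2))
(3, 2, R3, (1, 2))
(3, 3, R3, (1, 2))
(4, 0, R1, (2, 3))
(4, 0, R7, (1,))
(4, 0, R8, (0, 2))
(4, 0, R8, (0, 3))
(5, 0, R1, (2, 3))
(5, 0, R2, (0, 1))
(5, 3, R6, (0, 2))
(5, 3, R6, (0, 3))

bar 0: v0=E3 v1=E4 v2=G4 v3=G4 downbeat m3
bar 1: v0=F3 v1=C4 v2=C4 v3=C4 downbeat P5
bar 2: v0=E3 v1=C4 v2=E4 v3=G4 downbeat m3
bar 3: v0=F3 v1=C5 v2=C4 v3=C4 downbeat P5
bar 4: v0=D3 v1=B3 v2=D4 v3=D4 downbeat P8
bar 5: v0=E3 v1=E4 v2=G4 v3=G4 downbeat m3
  -> R5 @ bar 0 tick 0 v(0, 2): opens on m3
  -> R5 @ bar 0 tick 0 v(0, 3): opens on m3
  -> R1 @ bar 1 tick 0 v(2, 3): G4/G4 P1 -> C4/C4 P1 similar
  -> R2 @ bar 1 tick 0 v(1, 2): E4/G4 m3 -> C4/C4 P1 similar
  -> R2 @ bar 1 tick 0 v(1, 3): E4/G4 m3 -> C4/C4 P1 similar
  -> R2 @ bar 3 tick 0 v(0, 1): E3/C4 m6 -> F3/C5 P5 similar
  -> R2 @ bar 3 tick 0 v(2, 3): E4/G4 m3 -> C4/C4 P1 similar
  -> R3 @ bar 3 tick 0 v(1, 2): C5 above C4
  -> R3 @ bar 3 tick 1 v(1, 2): C5 above C4
  -> R3 @ bar 3 tick 2 v(1, 2): C5 above C4
  -> R3 @ bar 3 tick 3 v(1, 2): C5 above C4
  -> R1 @ bar 4 tick 0 v(2, 3): C4/C4 P1 -> D4/D4 P1 similar
  -> R7 @ bar 4 tick 0 v(1,): C5->B3 leap 13st
  -> R8 @ bar 4 tick 0 v(0, 2): penult P8 not 3rd/6th
  -> R8 @ bar 4 tick 0 v(0, 3): penult P8 not 3rd/6th
  -> R1 @ bar 5 tick 0 v(2, 3): D4/D4 P1 -> G4/G4 P1 similar
  -> R2 @ bar 5 tick 0 v(0, 1): D3/B3 M6 -> E3/E4 P8 similar
  -> R6 @ bar 5 tick 3 v(0, 2): closes on m3
  -> R6 @ bar 5 tick 3 v(0, 3): closes on m3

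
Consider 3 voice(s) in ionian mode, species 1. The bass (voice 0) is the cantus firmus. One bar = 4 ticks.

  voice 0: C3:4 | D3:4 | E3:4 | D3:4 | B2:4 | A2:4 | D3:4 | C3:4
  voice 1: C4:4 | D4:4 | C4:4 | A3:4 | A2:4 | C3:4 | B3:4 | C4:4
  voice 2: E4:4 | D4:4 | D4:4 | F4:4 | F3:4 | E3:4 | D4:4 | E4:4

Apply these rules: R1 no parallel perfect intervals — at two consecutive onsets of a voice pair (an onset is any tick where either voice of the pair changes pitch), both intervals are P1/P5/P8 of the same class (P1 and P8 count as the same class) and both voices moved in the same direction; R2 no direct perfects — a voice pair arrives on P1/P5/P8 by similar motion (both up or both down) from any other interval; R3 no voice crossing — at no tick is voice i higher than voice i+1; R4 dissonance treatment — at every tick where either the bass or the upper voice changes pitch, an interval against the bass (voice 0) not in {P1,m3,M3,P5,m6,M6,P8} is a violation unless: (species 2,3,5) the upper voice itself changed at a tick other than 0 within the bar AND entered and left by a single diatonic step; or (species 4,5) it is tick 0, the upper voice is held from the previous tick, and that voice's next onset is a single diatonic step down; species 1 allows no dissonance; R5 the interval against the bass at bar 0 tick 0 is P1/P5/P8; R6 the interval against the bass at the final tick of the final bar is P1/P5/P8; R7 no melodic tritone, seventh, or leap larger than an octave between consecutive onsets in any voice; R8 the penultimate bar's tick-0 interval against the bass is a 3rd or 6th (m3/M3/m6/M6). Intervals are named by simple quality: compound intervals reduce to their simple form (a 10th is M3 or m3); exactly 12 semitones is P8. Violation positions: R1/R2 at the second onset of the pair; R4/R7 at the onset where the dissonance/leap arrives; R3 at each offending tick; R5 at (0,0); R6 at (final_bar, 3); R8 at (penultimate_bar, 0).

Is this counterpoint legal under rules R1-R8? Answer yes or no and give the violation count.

No (16 violations)

bar 0: v0=C3 v1=C4 v2=E4 (M3)
bar 1: v0=D3 v1=D4 v2=D4 (P8)
bar 2: v0=E3 v1=C4 v2=D4 (m7)
bar 3: v0=D3 v1=A3 v2=F4 (m3)
bar 4: v0=B2 v1=A2 v2=F3 (TT)
bar 5: v0=A2 v1=C3 v2=E3 (P5)
bar 6: v0=D3 v1=B3 v2=D4 (P8)
bar 7: v0=C3 v1=C4 v2=E4 (M3)
  R5 @ bar0.0: opens on M3
  R1 @ bar1.0: C3/C4 P8 -> D3/D4 P8 similar
  R4 @ bar2.0: E3/D4 m7 untreated
  R2 @ bar3.0: E3/C4 m6 -> D3/A3 P5 similar
  R3 @ bar4.0: B2 above A2
  R4 @ bar4.0: B2/A2 M2 untreated
  R4 @ bar4.0: B2/F3 TT untreated
  R3 @ bar4.1: B2 above A2
  R3 @ bar4.2: B2 above A2
  R3 @ bar4.3: B2 above A2
  R2 @ bar5.0: B2/F3 TT -> A2/E3 P5 similar
  R2 @ bar6.0: A2/E3 P5 -> D3/D4 P8 similar
  R7 @ bar6.0: C3->B3 leap 11st
  R7 @ bar6.0: E3->D4 leap 10st
  R8 @ bar6.0: penult P8 not 3rd/6th
  R6 @ bar7.3: closes on M3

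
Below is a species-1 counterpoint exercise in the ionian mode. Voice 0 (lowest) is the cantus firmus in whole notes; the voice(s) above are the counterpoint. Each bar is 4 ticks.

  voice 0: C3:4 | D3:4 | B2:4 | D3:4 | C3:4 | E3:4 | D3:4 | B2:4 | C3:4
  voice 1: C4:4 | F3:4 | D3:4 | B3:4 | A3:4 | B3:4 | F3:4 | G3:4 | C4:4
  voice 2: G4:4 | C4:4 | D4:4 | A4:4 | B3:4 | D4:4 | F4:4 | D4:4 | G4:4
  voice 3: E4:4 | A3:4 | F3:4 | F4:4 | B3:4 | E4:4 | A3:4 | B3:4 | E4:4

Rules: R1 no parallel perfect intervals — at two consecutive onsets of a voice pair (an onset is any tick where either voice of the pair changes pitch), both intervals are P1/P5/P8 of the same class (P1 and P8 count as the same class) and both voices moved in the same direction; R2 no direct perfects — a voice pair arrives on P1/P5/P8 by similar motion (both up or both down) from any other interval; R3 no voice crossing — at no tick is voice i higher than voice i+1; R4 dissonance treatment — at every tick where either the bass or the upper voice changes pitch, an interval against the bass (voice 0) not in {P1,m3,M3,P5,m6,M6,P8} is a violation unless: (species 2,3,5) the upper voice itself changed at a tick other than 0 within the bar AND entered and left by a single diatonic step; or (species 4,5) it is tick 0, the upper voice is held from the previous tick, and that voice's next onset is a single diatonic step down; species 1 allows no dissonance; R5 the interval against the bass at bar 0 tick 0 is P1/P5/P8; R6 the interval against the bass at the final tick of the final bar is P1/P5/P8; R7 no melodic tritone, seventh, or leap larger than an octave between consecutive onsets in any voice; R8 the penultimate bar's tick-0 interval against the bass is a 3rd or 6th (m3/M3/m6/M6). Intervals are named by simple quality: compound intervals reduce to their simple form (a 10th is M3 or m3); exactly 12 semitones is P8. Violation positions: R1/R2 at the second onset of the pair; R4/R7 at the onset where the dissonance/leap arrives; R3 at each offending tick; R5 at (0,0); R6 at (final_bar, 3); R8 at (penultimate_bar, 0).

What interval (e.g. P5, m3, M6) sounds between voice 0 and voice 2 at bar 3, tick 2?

P5

voice 0=D3 voice 2=A4 -> P5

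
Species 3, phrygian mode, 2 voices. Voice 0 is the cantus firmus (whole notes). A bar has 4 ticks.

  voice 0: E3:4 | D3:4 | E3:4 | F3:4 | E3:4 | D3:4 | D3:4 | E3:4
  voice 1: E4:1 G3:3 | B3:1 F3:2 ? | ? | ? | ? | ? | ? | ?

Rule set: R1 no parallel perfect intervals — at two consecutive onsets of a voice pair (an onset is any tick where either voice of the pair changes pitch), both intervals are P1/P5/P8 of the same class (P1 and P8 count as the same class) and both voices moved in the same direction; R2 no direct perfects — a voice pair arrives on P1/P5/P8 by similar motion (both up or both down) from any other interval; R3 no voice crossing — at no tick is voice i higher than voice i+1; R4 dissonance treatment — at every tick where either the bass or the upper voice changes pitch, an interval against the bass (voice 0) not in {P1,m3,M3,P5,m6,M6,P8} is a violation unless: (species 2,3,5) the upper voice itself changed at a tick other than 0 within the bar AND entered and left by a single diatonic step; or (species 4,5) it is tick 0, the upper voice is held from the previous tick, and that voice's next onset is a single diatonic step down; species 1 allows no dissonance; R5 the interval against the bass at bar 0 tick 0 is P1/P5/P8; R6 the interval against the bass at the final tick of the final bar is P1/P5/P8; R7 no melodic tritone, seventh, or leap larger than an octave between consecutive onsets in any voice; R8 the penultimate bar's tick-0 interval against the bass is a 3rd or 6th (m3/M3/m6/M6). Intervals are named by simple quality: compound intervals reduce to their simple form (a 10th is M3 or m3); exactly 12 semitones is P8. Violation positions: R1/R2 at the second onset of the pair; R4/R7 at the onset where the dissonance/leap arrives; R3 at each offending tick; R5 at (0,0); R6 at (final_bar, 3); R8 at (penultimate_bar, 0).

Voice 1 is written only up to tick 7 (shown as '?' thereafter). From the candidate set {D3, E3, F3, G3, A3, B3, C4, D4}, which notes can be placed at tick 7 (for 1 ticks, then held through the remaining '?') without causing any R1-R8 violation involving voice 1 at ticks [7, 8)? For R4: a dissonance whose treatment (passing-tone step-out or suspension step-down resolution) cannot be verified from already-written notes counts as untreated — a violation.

{A3, D3, D4, F3}

D3: legal
E3: violates R4
F3: legal
G3: violates R4
A3: legal
B3: violates R7
C4: violates R4
D4: legal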